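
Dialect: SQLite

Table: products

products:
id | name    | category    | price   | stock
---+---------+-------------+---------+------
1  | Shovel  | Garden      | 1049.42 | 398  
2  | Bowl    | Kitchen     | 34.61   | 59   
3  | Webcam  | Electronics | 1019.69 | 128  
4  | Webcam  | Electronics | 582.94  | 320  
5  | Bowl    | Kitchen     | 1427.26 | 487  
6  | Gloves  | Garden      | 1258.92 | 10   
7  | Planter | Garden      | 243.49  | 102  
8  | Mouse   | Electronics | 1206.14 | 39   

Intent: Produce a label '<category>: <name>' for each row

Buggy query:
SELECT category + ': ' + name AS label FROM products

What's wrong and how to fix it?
Bug: SQLite uses || for string concatenation; + coerces text to numbers (yielding 0)

Fix: Replace + with || to concatenate text

Corrected query:
SELECT category || ': ' || name AS label FROM products

Result:
label              
-------------------
Garden: Shovel     
Kitchen: Bowl      
Electronics: Webcam
Electronics: Webcam
Kitchen: Bowl      
Garden: Gloves     
Garden: Planter    
Electronics: Mouse 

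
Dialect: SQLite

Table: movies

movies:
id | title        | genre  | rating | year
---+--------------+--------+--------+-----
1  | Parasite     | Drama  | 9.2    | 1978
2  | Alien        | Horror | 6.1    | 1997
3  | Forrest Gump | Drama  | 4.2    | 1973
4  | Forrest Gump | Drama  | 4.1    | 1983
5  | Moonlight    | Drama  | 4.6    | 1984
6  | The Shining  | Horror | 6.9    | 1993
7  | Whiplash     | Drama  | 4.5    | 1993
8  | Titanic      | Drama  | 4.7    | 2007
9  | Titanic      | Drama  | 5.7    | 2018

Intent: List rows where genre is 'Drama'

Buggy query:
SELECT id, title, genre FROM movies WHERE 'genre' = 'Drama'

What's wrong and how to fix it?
Bug: 'genre' in single quotes is a string literal, not the column; the comparison is literal-vs-literal and never true

Fix: Reference the column as genre without single quotes

Corrected query:
SELECT id, title, genre FROM movies WHERE genre = 'Drama'

Result:
id | title        | genre
---+--------------+------
1  | Parasite     | Drama
3  | Forrest Gump | Drama
4  | Forrest Gump | Drama
5  | Moonlight    | Drama
7  | Whiplash     | Drama
8  | Titanic      | Drama
9  | Titanic      | Drama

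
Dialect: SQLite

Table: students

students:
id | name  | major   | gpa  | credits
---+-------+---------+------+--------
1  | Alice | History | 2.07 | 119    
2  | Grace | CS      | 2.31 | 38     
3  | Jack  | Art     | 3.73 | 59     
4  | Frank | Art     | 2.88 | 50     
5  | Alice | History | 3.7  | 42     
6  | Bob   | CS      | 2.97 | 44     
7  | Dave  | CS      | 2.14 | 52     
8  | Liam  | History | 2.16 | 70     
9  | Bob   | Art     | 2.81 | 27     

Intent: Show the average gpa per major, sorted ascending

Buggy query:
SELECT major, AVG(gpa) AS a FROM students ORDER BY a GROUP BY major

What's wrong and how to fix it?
Bug: GROUP BY must precede ORDER BY

Fix: Move ORDER BY to the end, after GROUP BY

Corrected query:
SELECT major, AVG(gpa) AS a FROM students GROUP BY major ORDER BY a

Result:
major   | a       
--------+---------
CS      | 2.473333
History | 2.643333
Art     | 3.14    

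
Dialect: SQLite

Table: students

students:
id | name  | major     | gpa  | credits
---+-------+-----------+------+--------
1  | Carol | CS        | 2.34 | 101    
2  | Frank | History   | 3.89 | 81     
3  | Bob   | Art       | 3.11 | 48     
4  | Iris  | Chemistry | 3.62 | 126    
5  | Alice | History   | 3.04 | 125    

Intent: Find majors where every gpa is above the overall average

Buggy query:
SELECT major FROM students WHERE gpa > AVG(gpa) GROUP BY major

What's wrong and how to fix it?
Bug: WHERE evaluates per row before aggregation, so AVG() is unavailable

Fix: Use a subquery for AVG and a HAVING MIN(...) filter so the condition holds for every row in the group

Corrected query:
SELECT major FROM students GROUP BY major HAVING MIN(gpa) > (SELECT AVG(gpa) FROM students)

Result:
major    
---------
Chemistry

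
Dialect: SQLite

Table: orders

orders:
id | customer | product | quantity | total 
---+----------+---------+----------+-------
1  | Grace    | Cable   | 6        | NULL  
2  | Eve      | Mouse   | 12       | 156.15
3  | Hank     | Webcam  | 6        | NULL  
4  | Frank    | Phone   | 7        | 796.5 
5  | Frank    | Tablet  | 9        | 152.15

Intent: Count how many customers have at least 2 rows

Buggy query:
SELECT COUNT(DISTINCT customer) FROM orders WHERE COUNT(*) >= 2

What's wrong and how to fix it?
Bug: COUNT(*) cannot appear in WHERE; the per-group count doesn't exist yet

Fix: Use a subquery that GROUPs and filters with HAVING, then count its rows

Corrected query:
SELECT COUNT(*) FROM (SELECT customer FROM orders GROUP BY customer HAVING COUNT(*) >= 2)

Result:
COUNT(*)
--------
1       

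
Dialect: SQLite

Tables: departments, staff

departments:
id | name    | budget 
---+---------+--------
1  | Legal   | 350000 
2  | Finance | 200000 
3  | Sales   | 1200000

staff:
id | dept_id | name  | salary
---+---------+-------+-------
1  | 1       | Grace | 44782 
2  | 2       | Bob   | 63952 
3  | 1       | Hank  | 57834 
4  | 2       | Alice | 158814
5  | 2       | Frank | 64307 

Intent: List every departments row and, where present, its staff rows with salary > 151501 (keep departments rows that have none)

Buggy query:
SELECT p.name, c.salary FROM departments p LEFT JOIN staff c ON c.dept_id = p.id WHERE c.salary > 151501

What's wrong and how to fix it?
Bug: A WHERE condition on the right-hand table after LEFT JOIN drops unmatched parents

Fix: Move the right-table condition into the ON clause so unmatched parents are kept

Corrected query:
SELECT p.name, c.salary FROM departments p LEFT JOIN staff c ON c.dept_id = p.id AND c.salary > 151501

Result:
name    | salary
--------+-------
Legal   | NULL  
Finance | 158814
Sales   | NULL  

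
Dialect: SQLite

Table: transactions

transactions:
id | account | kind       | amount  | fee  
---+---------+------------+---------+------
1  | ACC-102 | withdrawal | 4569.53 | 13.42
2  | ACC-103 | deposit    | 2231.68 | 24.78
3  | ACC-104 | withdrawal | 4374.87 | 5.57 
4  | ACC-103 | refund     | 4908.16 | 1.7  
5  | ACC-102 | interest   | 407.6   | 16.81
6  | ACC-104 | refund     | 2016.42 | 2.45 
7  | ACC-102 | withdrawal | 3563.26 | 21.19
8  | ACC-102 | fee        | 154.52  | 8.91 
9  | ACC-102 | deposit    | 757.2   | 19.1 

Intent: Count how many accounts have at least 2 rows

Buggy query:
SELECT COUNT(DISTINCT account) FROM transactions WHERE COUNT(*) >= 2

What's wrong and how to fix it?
Bug: COUNT(*) cannot appear in WHERE; the per-group count doesn't exist yet

Fix: Use a subquery that GROUPs and filters with HAVING, then count its rows

Corrected query:
SELECT COUNT(*) FROM (SELECT account FROM transactions GROUP BY account HAVING COUNT(*) >= 2)

Result:
COUNT(*)
--------
3       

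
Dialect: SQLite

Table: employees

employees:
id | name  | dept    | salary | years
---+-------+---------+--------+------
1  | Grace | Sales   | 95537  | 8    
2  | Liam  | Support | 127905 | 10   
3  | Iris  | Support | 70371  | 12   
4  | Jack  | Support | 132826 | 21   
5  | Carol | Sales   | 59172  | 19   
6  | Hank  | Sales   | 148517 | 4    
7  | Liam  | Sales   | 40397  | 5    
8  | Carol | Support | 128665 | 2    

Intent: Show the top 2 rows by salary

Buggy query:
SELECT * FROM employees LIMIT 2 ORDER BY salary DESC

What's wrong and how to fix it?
Bug: LIMIT must come after ORDER BY

Fix: Swap the clauses: ORDER BY first, then LIMIT

Corrected query:
SELECT * FROM employees ORDER BY salary DESC LIMIT 2

Result:
id | name | dept    | salary | years
---+------+---------+--------+------
6  | Hank | Sales   | 148517 | 4    
4  | Jack | Support | 132826 | 21   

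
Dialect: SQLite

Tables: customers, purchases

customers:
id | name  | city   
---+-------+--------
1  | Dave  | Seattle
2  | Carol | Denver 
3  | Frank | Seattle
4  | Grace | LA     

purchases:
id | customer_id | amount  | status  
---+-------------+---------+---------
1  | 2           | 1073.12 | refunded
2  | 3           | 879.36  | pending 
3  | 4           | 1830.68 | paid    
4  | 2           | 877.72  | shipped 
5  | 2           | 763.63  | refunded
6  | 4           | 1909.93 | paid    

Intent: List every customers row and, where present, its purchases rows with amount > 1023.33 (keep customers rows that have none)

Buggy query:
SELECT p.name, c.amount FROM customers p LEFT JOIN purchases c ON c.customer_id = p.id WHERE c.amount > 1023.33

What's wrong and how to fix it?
Bug: A WHERE condition on the right-hand table after LEFT JOIN drops unmatched parents

Fix: Move the right-table condition into the ON clause so unmatched parents are kept

Corrected query:
SELECT p.name, c.amount FROM customers p LEFT JOIN purchases c ON c.customer_id = p.id AND c.amount > 1023.33

Result:
name  | amount 
------+--------
Dave  | NULL   
Carol | 1073.12
Frank | NULL   
Grace | 1830.68
Grace | 1909.93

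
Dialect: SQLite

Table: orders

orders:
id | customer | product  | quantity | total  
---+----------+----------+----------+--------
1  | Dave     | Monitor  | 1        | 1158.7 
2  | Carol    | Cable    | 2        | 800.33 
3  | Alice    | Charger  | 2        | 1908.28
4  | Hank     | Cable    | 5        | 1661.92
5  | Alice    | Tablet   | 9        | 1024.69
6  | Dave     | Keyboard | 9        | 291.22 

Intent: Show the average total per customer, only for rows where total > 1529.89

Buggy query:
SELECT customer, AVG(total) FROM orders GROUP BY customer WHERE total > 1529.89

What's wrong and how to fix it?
Bug: WHERE cannot follow GROUP BY

Fix: Move the WHERE clause before GROUP BY

Corrected query:
SELECT customer, AVG(total) FROM orders WHERE total > 1529.89 GROUP BY customer

Result:
customer | AVG(total)
---------+-----------
Alice    | 1908.28   
Hank     | 1661.92   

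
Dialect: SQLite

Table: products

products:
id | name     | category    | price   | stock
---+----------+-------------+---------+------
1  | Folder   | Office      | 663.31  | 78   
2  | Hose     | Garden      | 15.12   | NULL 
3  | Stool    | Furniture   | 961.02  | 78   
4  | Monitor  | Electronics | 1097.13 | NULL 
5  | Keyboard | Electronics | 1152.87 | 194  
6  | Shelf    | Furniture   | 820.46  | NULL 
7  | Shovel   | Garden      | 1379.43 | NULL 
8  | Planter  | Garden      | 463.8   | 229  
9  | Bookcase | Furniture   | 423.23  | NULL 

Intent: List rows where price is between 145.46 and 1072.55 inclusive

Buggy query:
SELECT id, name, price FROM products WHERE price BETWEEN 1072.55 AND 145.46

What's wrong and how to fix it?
Bug: BETWEEN expects the lower bound first; with 1072.55 AND 145.46 the range is empty

Fix: Write BETWEEN 145.46 AND 1072.55

Corrected query:
SELECT id, name, price FROM products WHERE price BETWEEN 145.46 AND 1072.55

Result:
id | name     | price 
---+----------+-------
1  | Folder   | 663.31
3  | Stool    | 961.02
6  | Shelf    | 820.46
8  | Planter  | 463.8 
9  | Bookcase | 423.23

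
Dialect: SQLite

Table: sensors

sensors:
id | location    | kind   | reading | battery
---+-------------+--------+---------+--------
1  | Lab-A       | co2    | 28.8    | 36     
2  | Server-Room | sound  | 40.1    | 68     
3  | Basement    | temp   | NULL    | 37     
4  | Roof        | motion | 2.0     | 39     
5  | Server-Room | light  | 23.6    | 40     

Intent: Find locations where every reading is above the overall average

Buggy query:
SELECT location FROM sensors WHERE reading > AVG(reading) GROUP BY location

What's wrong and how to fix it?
Bug: AVG() is an aggregate; it can't sit directly in WHERE

Fix: Use a subquery for AVG and a HAVING MIN(...) filter so the condition holds for every row in the group

Corrected query:
SELECT location FROM sensors GROUP BY location HAVING MIN(reading) > (SELECT AVG(reading) FROM sensors)

Result:
location
--------
Lab-A   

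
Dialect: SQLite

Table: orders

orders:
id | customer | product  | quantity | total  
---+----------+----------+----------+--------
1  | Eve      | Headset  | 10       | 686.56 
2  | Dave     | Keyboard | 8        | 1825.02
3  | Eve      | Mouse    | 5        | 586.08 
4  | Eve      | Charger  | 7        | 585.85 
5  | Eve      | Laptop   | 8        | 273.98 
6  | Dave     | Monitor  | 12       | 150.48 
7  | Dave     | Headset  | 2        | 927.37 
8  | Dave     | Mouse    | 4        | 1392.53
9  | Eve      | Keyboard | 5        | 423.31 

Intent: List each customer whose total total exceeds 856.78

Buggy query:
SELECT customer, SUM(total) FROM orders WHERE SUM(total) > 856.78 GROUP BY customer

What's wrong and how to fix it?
Bug: Aggregate functions cannot appear in a WHERE clause

Fix: Move the aggregate condition to a HAVING clause

Corrected query:
SELECT customer, SUM(total) FROM orders GROUP BY customer HAVING SUM(total) > 856.78

Result:
customer | SUM(total)
---------+-----------
Dave     | 4295.4    
Eve      | 2555.78   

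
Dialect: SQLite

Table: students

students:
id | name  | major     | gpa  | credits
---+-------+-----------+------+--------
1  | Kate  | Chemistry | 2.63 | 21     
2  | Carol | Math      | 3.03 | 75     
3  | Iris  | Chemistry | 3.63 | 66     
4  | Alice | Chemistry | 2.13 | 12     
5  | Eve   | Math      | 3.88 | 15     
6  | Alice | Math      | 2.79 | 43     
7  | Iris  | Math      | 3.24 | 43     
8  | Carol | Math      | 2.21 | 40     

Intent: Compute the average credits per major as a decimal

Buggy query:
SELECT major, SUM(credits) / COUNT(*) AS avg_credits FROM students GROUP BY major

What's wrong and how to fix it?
Bug: SUM(credits) and COUNT(*) are both integers; the division truncates the fractional part

Fix: Cast one side to REAL so the division keeps the fractional part

Corrected query:
SELECT major, SUM(credits) * 1.0 / COUNT(*) AS avg_credits FROM students GROUP BY major

Result:
major     | avg_credits
----------+------------
Chemistry | 33         
Math      | 43.2       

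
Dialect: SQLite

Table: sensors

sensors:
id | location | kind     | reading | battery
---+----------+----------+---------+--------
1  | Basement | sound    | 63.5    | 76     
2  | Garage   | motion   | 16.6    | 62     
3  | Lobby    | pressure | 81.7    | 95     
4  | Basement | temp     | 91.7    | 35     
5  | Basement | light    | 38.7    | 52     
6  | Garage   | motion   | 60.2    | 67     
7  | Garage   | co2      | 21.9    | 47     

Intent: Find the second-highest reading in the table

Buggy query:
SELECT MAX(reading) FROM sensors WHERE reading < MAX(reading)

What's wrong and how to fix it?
Bug: MAX(reading) on the right of the comparison is an aggregate-in-WHERE error

Fix: Compute the overall MAX in a subquery, then take MAX of rows below it

Corrected query:
SELECT MAX(reading) FROM sensors WHERE reading < (SELECT MAX(reading) FROM sensors)

Result:
MAX(reading)
------------
81.7        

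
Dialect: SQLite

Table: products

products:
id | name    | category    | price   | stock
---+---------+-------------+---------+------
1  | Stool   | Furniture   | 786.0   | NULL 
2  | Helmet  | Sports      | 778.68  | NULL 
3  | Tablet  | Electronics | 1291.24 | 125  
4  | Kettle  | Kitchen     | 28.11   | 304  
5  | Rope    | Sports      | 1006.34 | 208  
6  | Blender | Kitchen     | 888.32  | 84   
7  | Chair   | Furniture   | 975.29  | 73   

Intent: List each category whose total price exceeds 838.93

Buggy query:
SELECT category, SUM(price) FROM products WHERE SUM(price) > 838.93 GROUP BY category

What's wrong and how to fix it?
Bug: SUM(price) is an aggregate, but WHERE filters rows before aggregation

Fix: Use HAVING (which filters groups after aggregation) instead of WHERE

Corrected query:
SELECT category, SUM(price) FROM products GROUP BY category HAVING SUM(price) > 838.93

Result:
category    | SUM(price)
------------+-----------
Electronics | 1291.24   
Furniture   | 1761.29   
Kitchen     | 916.43    
Sports      | 1785.02   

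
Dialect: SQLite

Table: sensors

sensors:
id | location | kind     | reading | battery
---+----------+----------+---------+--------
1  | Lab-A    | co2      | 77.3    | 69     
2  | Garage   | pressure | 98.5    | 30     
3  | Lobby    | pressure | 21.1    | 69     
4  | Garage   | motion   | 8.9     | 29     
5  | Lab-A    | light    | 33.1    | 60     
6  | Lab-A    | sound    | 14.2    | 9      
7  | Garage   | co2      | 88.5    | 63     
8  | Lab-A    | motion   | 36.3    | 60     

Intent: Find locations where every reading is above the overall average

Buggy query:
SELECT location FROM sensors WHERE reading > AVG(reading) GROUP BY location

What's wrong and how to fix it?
Bug: AVG() is an aggregate; it can't sit directly in WHERE

Fix: Use a subquery for AVG and a HAVING MIN(...) filter so the condition holds for every row in the group

Corrected query:
SELECT location FROM sensors GROUP BY location HAVING MIN(reading) > (SELECT AVG(reading) FROM sensors)

Result:
(no rows)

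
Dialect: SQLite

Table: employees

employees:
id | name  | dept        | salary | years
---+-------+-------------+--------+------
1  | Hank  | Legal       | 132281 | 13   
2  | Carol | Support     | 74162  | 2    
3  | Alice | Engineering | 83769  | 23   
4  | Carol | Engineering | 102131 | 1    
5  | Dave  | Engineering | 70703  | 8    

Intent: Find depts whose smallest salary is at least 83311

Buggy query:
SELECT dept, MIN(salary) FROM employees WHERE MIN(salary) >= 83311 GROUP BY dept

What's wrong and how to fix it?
Bug: Aggregates like MIN are computed per group after WHERE runs

Fix: Use HAVING for the per-group MIN condition

Corrected query:
SELECT dept, MIN(salary) FROM employees GROUP BY dept HAVING MIN(salary) >= 83311

Result:
dept  | MIN(salary)
------+------------
Legal | 132281     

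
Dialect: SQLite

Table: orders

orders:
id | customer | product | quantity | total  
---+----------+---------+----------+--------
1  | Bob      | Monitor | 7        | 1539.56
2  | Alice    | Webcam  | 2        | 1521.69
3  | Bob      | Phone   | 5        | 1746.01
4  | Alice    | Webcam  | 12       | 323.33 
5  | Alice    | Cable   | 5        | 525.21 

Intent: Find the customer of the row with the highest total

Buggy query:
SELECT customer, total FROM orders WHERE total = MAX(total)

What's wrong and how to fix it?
Bug: WHERE is evaluated per row; an aggregate over the whole table isn't defined there

Fix: Wrap MAX in a scalar subquery so WHERE compares against a single value

Corrected query:
SELECT customer, total FROM orders WHERE total = (SELECT MAX(total) FROM orders)

Result:
customer | total  
---------+--------
Bob      | 1746.01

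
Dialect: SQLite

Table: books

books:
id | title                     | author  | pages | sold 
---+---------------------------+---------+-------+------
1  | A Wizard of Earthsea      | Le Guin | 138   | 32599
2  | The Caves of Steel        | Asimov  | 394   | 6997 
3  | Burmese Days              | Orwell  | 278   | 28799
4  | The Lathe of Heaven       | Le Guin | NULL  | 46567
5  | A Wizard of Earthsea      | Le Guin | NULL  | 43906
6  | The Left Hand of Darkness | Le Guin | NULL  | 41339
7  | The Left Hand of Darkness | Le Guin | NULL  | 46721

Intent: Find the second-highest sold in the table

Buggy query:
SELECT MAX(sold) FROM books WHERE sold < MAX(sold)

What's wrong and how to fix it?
Bug: MAX(sold) on the right of the comparison is an aggregate-in-WHERE error

Fix: Put the inner MAX in a scalar subquery

Corrected query:
SELECT MAX(sold) FROM books WHERE sold < (SELECT MAX(sold) FROM books)

Result:
MAX(sold)
---------
46567    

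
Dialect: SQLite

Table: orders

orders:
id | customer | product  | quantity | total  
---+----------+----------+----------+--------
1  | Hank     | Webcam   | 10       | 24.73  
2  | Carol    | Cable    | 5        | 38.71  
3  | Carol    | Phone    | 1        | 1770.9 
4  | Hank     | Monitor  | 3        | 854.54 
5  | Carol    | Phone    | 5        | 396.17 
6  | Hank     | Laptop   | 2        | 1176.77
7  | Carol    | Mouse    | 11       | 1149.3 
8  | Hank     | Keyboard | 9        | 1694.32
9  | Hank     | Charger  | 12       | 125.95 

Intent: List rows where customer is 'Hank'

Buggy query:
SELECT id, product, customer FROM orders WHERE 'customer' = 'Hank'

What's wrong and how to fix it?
Bug: 'customer' in single quotes is a string literal, not the column; the comparison is literal-vs-literal and never true

Fix: Reference the column as customer without single quotes

Corrected query:
SELECT id, product, customer FROM orders WHERE customer = 'Hank'

Result:
id | product  | customer
---+----------+---------
1  | Webcam   | Hank    
4  | Monitor  | Hank    
6  | Laptop   | Hank    
8  | Keyboard | Hank    
9  | Charger  | Hank    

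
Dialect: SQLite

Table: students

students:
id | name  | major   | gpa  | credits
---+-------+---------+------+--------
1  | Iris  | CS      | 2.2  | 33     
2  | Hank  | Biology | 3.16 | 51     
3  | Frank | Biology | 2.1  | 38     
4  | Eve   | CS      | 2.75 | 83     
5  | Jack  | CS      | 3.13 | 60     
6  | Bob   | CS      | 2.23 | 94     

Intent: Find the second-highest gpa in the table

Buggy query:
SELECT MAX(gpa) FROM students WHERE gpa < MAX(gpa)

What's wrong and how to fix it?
Bug: The inner MAX is an aggregate inside WHERE, which is not allowed

Fix: Compute the overall MAX in a subquery, then take MAX of rows below it

Corrected query:
SELECT MAX(gpa) FROM students WHERE gpa < (SELECT MAX(gpa) FROM students)

Result:
MAX(gpa)
--------
3.13    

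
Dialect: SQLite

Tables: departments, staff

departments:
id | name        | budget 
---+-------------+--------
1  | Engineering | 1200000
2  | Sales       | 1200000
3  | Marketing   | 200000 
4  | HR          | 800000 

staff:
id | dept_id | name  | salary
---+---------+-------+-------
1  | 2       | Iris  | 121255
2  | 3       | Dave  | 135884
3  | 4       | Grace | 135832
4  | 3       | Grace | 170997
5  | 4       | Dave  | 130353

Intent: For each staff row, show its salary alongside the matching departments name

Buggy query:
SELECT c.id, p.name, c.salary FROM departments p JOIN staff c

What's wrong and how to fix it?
Bug: JOIN with no ON clause produces a cartesian product; every staff row pairs with every departments row

Fix: Specify the join condition linking the foreign key to the parent id

Corrected query:
SELECT c.id, p.name, c.salary FROM departments p JOIN staff c ON c.dept_id = p.id

Result:
id | name      | salary
---+-----------+-------
1  | Sales     | 121255
2  | Marketing | 135884
3  | HR        | 135832
4  | Marketing | 170997
5  | HR        | 130353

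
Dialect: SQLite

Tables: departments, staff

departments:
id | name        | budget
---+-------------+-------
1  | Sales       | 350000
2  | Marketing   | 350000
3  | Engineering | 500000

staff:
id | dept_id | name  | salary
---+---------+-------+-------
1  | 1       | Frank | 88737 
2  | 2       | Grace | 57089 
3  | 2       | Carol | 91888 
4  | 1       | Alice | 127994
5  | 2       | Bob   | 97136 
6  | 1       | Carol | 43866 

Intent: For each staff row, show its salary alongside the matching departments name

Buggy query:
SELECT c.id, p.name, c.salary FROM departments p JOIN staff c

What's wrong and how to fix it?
Bug: Missing join condition: each staff row is matched to all departments rows instead of just its own

Fix: Add ON c.dept_id = p.id to the JOIN

Corrected query:
SELECT c.id, p.name, c.salary FROM departments p JOIN staff c ON c.dept_id = p.id

Result:
id | name      | salary
---+-----------+-------
1  | Sales     | 88737 
2  | Marketing | 57089 
3  | Marketing | 91888 
4  | Sales     | 127994
5  | Marketing | 97136 
6  | Sales     | 43866 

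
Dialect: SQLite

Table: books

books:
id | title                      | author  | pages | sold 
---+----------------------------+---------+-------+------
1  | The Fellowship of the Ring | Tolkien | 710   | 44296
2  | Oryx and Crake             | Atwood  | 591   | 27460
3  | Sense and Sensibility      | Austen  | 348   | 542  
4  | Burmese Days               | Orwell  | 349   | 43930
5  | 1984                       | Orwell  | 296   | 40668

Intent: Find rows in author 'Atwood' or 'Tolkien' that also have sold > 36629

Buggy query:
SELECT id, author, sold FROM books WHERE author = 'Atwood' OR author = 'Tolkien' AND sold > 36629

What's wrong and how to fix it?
Bug: Without parentheses, AND is evaluated before OR, so the sold filter only applies to the 'Tolkien' branch

Fix: Add parentheses around the OR so the AND applies to both alternatives

Corrected query:
SELECT id, author, sold FROM books WHERE (author = 'Atwood' OR author = 'Tolkien') AND sold > 36629

Result:
id | author  | sold 
---+---------+------
1  | Tolkien | 44296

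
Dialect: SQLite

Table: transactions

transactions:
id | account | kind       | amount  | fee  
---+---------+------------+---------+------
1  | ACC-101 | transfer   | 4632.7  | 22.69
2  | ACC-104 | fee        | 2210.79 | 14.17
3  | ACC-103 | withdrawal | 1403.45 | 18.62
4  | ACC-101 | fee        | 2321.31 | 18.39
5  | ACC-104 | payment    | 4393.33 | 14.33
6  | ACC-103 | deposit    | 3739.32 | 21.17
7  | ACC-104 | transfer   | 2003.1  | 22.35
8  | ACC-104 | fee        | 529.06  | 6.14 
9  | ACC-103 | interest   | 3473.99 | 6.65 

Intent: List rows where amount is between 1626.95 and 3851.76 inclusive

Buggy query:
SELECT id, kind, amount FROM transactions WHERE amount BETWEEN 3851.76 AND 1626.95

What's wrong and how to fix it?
Bug: The bounds are reversed; BETWEEN a AND b requires a <= b to match anything

Fix: Swap the bounds so the smaller value comes first

Corrected query:
SELECT id, kind, amount FROM transactions WHERE amount BETWEEN 1626.95 AND 3851.76

Result:
id | kind     | amount 
---+----------+--------
2  | fee      | 2210.79
4  | fee      | 2321.31
6  | deposit  | 3739.32
7  | transfer | 2003.1 
9  | interest | 3473.99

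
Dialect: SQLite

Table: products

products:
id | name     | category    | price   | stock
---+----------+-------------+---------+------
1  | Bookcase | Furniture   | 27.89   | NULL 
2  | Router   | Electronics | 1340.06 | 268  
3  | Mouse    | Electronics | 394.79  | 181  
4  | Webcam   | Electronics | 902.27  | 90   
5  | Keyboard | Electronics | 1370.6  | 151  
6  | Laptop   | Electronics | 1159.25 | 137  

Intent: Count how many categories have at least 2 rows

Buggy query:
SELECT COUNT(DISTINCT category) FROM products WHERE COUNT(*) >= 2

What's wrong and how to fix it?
Bug: WHERE filters individual rows, not groups, so a group-level COUNT is invalid there

Fix: Use a subquery that GROUPs and filters with HAVING, then count its rows

Corrected query:
SELECT COUNT(*) FROM (SELECT category FROM products GROUP BY category HAVING COUNT(*) >= 2)

Result:
COUNT(*)
--------
1       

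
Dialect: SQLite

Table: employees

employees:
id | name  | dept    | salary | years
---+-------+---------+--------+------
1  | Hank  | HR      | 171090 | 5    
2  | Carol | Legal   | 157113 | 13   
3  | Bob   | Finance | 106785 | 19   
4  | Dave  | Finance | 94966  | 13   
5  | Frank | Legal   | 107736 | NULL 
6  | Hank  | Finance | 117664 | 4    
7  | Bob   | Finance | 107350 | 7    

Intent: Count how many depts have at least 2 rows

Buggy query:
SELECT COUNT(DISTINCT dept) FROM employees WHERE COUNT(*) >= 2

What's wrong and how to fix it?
Bug: COUNT(*) cannot appear in WHERE; the per-group count doesn't exist yet

Fix: Group first with HAVING COUNT(*) >= 2, then COUNT the resulting groups

Corrected query:
SELECT COUNT(*) FROM (SELECT dept FROM employees GROUP BY dept HAVING COUNT(*) >= 2)

Result:
COUNT(*)
--------
2       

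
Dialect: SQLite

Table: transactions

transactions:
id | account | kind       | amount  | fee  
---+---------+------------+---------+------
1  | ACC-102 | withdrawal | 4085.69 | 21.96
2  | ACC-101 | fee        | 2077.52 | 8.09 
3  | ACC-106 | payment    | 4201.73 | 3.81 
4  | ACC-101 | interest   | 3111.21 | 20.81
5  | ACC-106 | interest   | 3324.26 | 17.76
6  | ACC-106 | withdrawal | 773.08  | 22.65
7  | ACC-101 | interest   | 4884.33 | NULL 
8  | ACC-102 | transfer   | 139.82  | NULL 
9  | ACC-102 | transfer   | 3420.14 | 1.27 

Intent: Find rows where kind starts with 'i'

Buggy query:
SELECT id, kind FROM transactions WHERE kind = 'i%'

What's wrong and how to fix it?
Bug: Wildcards only work with LIKE; '=' treats '%' as a literal character

Fix: Use LIKE for wildcard pattern matching

Corrected query:
SELECT id, kind FROM transactions WHERE kind LIKE 'i%'

Result:
id | kind    
---+---------
4  | interest
5  | interest
7  | interest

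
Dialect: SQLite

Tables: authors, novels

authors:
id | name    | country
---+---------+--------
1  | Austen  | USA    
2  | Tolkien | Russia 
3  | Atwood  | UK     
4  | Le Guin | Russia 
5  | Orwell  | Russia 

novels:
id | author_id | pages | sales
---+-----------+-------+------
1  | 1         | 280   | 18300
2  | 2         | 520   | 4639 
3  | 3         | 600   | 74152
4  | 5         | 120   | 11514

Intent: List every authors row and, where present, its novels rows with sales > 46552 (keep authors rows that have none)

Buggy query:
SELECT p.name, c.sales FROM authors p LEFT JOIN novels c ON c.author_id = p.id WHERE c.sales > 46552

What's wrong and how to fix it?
Bug: Filtering c.sales in WHERE discards the NULL rows produced by LEFT JOIN, turning it into an inner join

Fix: Move the right-table condition into the ON clause so unmatched parents are kept

Corrected query:
SELECT p.name, c.sales FROM authors p LEFT JOIN novels c ON c.author_id = p.id AND c.sales > 46552

Result:
name    | sales
--------+------
Austen  | NULL 
Tolkien | NULL 
Atwood  | 74152
Le Guin | NULL 
Orwell  | NULL 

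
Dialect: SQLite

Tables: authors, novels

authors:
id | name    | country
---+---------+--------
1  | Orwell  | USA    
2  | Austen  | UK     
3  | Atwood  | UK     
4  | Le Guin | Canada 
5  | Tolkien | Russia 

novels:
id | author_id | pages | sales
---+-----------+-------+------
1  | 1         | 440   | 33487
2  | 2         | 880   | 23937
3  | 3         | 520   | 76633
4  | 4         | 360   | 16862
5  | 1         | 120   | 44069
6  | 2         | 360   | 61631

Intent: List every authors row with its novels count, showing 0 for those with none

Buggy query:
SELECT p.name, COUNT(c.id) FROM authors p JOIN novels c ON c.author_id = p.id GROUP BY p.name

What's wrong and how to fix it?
Bug: INNER JOIN drops authors rows that have no matching novels rows

Fix: Switch to LEFT JOIN to retain unmatched parent rows

Corrected query:
SELECT p.name, COUNT(c.id) FROM authors p LEFT JOIN novels c ON c.author_id = p.id GROUP BY p.name

Result:
name    | COUNT(c.id)
--------+------------
Atwood  | 1          
Austen  | 2          
Le Guin | 1          
Orwell  | 2          
Tolkien | 0          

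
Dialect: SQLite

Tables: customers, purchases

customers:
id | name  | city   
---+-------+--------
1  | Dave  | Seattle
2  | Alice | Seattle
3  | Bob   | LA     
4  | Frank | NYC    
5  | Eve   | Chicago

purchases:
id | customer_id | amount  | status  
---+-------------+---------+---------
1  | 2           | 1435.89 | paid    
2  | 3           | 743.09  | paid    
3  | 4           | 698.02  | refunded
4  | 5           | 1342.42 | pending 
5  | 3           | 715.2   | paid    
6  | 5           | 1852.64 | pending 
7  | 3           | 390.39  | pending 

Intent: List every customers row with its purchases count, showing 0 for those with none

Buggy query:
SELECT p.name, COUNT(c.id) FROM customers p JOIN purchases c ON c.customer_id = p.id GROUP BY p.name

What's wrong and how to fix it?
Bug: INNER JOIN drops customers rows that have no matching purchases rows

Fix: Use LEFT JOIN so parents without children still appear (COUNT(c.id) gives 0)

Corrected query:
SELECT p.name, COUNT(c.id) FROM customers p LEFT JOIN purchases c ON c.customer_id = p.id GROUP BY p.name

Result:
name  | COUNT(c.id)
------+------------
Alice | 1          
Bob   | 3          
Dave  | 0          
Eve   | 2          
Frank | 1          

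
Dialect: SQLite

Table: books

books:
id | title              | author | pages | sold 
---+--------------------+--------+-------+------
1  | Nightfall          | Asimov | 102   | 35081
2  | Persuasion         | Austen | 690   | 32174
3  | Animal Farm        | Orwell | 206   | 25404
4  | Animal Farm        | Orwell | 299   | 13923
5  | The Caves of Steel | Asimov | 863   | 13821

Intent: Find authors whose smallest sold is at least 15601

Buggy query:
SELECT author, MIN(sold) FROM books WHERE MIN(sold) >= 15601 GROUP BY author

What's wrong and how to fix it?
Bug: Aggregates like MIN are computed per group after WHERE runs

Fix: Replace WHERE with HAVING after the GROUP BY

Corrected query:
SELECT author, MIN(sold) FROM books GROUP BY author HAVING MIN(sold) >= 15601

Result:
author | MIN(sold)
-------+----------
Austen | 32174    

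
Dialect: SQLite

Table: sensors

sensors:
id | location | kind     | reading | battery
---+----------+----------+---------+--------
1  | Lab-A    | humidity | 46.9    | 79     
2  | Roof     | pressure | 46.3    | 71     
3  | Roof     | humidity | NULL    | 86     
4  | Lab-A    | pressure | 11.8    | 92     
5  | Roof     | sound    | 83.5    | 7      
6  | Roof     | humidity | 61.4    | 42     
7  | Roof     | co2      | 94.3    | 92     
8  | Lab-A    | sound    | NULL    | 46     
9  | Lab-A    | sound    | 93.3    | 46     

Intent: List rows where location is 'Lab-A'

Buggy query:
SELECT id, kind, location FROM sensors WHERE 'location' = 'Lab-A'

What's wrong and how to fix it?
Bug: Single quotes denote string literals in SQL; the column name is being compared as a constant string

Fix: Reference the column as location without single quotes

Corrected query:
SELECT id, kind, location FROM sensors WHERE location = 'Lab-A'

Result:
id | kind     | location
---+----------+---------
1  | humidity | Lab-A   
4  | pressure | Lab-A   
8  | sound    | Lab-A   
9  | sound    | Lab-A   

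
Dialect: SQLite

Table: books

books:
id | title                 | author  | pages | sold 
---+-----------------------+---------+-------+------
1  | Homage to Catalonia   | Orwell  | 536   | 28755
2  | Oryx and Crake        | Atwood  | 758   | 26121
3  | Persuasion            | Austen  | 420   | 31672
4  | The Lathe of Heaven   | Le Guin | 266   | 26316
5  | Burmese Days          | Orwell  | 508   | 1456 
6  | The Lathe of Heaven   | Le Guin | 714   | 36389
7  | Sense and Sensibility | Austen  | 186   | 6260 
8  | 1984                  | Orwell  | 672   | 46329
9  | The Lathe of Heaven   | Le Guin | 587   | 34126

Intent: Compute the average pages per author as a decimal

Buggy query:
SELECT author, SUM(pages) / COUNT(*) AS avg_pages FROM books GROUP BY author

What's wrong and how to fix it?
Bug: Both operands are integers, so '/' performs integer division and truncates

Fix: Cast one side to REAL so the division keeps the fractional part

Corrected query:
SELECT author, SUM(pages) * 1.0 / COUNT(*) AS avg_pages FROM books GROUP BY author

Result:
author  | avg_pages 
--------+-----------
Atwood  | 758       
Austen  | 303       
Le Guin | 522.333333
Orwell  | 572       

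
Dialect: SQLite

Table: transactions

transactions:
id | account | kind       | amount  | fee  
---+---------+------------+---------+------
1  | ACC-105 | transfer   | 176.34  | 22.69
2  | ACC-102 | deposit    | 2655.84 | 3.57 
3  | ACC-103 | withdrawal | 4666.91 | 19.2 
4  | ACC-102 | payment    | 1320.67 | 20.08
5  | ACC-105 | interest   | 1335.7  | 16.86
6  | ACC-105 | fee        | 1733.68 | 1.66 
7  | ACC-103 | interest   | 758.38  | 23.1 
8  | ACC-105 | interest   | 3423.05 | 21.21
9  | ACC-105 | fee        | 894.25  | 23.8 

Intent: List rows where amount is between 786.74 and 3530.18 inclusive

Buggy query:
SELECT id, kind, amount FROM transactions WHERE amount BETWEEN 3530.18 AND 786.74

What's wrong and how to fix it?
Bug: The bounds are reversed; BETWEEN a AND b requires a <= b to match anything

Fix: Write BETWEEN 786.74 AND 3530.18

Corrected query:
SELECT id, kind, amount FROM transactions WHERE amount BETWEEN 786.74 AND 3530.18

Result:
id | kind     | amount 
---+----------+--------
2  | deposit  | 2655.84
4  | payment  | 1320.67
5  | interest | 1335.7 
6  | fee      | 1733.68
8  | interest | 3423.05
9  | fee      | 894.25 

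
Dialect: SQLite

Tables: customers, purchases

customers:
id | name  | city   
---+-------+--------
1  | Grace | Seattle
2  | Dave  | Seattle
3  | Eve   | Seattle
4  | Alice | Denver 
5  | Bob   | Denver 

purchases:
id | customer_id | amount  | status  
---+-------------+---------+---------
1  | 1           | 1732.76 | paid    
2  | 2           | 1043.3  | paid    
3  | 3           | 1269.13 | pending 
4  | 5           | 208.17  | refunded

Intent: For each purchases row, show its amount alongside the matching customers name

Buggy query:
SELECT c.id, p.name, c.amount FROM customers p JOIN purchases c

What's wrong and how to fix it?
Bug: Missing join condition: each purchases row is matched to all customers rows instead of just its own

Fix: Specify the join condition linking the foreign key to the parent id

Corrected query:
SELECT c.id, p.name, c.amount FROM customers p JOIN purchases c ON c.customer_id = p.id

Result:
id | name  | amount 
---+-------+--------
1  | Grace | 1732.76
2  | Dave  | 1043.3 
3  | Eve   | 1269.13
4  | Bob   | 208.17 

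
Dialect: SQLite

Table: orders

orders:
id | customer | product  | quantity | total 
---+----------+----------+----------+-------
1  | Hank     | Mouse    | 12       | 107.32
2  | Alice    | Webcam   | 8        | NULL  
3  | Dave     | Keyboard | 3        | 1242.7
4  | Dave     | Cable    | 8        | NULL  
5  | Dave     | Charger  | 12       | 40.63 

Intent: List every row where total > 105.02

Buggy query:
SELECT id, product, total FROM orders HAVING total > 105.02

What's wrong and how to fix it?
Bug: HAVING filters the output of aggregation, but this query has no GROUP BY and no aggregate functions, so SQLite rejects it (HAVING clause on a non-aggregate query); the condition here is per row

Fix: Replace HAVING with WHERE since the condition applies to individual rows

Corrected query:
SELECT id, product, total FROM orders WHERE total > 105.02

Result:
id | product  | total 
---+----------+-------
1  | Mouse    | 107.32
3  | Keyboard | 1242.7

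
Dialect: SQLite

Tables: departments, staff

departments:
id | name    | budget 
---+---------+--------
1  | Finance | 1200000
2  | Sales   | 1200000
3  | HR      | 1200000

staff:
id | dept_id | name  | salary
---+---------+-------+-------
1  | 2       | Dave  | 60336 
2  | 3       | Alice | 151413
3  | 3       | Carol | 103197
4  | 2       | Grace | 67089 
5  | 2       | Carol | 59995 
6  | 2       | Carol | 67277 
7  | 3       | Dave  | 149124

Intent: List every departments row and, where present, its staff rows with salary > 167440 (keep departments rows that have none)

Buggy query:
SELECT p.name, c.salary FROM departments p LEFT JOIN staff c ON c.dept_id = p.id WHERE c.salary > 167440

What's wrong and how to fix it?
Bug: Filtering c.salary in WHERE discards the NULL rows produced by LEFT JOIN, turning it into an inner join

Fix: Move the right-table condition into the ON clause so unmatched parents are kept

Corrected query:
SELECT p.name, c.salary FROM departments p LEFT JOIN staff c ON c.dept_id = p.id AND c.salary > 167440

Result:
name    | salary
--------+-------
Finance | NULL  
Sales   | NULL  
HR      | NULL  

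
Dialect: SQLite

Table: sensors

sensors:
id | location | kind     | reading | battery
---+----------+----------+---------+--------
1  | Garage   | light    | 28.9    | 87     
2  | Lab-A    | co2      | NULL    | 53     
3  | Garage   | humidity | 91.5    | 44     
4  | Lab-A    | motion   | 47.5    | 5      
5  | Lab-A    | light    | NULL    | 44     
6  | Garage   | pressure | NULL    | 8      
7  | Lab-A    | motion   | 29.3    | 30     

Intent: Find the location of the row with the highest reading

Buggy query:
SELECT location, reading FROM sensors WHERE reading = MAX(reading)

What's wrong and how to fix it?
Bug: WHERE is evaluated per row; an aggregate over the whole table isn't defined there

Fix: Wrap MAX in a scalar subquery so WHERE compares against a single value

Corrected query:
SELECT location, reading FROM sensors WHERE reading = (SELECT MAX(reading) FROM sensors)

Result:
location | reading
---------+--------
Garage   | 91.5   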